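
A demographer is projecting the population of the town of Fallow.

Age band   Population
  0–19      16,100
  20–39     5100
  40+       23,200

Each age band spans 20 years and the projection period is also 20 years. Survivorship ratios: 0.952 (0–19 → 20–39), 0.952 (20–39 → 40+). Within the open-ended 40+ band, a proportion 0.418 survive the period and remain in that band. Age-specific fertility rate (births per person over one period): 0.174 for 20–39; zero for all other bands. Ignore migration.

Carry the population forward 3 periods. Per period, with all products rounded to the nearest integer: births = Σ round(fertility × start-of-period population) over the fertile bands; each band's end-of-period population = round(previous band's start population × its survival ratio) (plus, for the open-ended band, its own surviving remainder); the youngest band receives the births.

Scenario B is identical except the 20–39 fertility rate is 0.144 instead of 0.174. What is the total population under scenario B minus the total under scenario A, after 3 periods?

-622

[period 1]
Births: 5100 × 0.174 = 887
20–39: 16100 × 0.952 = 15327
40+: 5100 × 0.952 + 23200 × 0.418 = 4855 + 9698 = 14553
→ [887, 15327, 14553]
[period 2]
Births: 15327 × 0.174 = 2667
20–39: 887 × 0.952 = 844
40+: 15327 × 0.952 + 14553 × 0.418 = 14591 + 6083 = 20674
→ [2667, 844, 20674]
[period 3]
Births: 844 × 0.174 = 147
20–39: 2667 × 0.952 = 2539
40+: 844 × 0.952 + 20674 × 0.418 = 803 + 8642 = 9445
→ [147, 2539, 9445]
Scenario A total after 3 periods: 12131
Scenario B projection —
[period 1]
Births: 5100 × 0.144 = 734
20–39: 16100 × 0.952 = 15327
40+: 5100 × 0.952 + 23200 × 0.418 = 4855 + 9698 = 14553
→ [734, 15327, 14553]
[period 2]
Births: 15327 × 0.144 = 2207
20–39: 734 × 0.952 = 699
40+: 15327 × 0.952 + 14553 × 0.418 = 14591 + 6083 = 20674
→ [2207, 699, 20674]
[period 3]
Births: 699 × 0.144 = 101
20–39: 2207 × 0.952 = 2101
40+: 699 × 0.952 + 20674 × 0.418 = 665 + 8642 = 9307
→ [101, 2101, 9307]
Scenario B total after 3 periods: 11509
Difference B − A = 11509 − 12131 = -622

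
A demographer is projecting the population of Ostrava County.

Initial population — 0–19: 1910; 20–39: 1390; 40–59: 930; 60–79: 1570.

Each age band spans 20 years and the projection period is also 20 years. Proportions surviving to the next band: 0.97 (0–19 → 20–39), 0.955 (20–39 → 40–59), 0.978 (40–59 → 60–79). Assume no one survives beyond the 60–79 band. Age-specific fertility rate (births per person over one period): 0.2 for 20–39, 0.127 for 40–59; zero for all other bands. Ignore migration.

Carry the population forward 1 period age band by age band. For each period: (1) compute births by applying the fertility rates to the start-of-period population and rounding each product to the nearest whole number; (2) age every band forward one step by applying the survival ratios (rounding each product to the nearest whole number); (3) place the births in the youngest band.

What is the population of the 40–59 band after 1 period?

1327

Numbering the bands 1..4 from youngest to oldest:
Period 1:
Births: 1390 × 0.2 = 278, 930 × 0.127 = 118 ⇒ total 396
Band 2: 1910 × 0.97 = 1853
Band 3: 1390 × 0.955 = 1327
Band 4: 930 × 0.978 = 910
Population now: 0–19=396, 20–39=1853, 40–59=1327, 60–79=910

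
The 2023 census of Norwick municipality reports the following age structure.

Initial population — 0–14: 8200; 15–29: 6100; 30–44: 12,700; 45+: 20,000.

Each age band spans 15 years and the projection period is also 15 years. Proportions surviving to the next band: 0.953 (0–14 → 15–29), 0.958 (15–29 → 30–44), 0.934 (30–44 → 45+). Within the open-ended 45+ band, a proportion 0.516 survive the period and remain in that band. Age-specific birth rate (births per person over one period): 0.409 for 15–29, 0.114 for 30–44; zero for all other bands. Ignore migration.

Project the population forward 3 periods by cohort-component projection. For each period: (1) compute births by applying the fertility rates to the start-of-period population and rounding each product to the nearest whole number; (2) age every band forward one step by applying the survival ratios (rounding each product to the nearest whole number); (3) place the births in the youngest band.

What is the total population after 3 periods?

Period 1.
Births: 6100 * 0.409 = 2495 ; 12700 * 0.114 = 1448 → 3943
15–29: 8200 * 0.953 = 7815
30–44: 6100 * 0.958 = 5844
45+: 12700 * 0.934 + 20000 * 0.516 = 11862 + 10320 = 22182
End of period: [3943, 7815, 5844, 22182]
Period 2.
Births: 7815 * 0.409 = 3196 ; 5844 * 0.114 = 666 → 3862
15–29: 3943 * 0.953 = 3758
30–44: 7815 * 0.958 = 7487
45+: 5844 * 0.934 + 22182 * 0.516 = 5458 + 11446 = 16904
End of period: [3862, 3758, 7487, 16904]
Period 3.
Births: 3758 * 0.409 = 1537 ; 7487 * 0.114 = 854 → 2391
15–29: 3862 * 0.953 = 3680
30–44: 3758 * 0.958 = 3600
45+: 7487 * 0.934 + 16904 * 0.516 = 6993 + 8722 = 15715
End of period: [2391, 3680, 3600, 15715]
Total after period 3: 2391 + 3680 + 3600 + 15715 = 25386

25386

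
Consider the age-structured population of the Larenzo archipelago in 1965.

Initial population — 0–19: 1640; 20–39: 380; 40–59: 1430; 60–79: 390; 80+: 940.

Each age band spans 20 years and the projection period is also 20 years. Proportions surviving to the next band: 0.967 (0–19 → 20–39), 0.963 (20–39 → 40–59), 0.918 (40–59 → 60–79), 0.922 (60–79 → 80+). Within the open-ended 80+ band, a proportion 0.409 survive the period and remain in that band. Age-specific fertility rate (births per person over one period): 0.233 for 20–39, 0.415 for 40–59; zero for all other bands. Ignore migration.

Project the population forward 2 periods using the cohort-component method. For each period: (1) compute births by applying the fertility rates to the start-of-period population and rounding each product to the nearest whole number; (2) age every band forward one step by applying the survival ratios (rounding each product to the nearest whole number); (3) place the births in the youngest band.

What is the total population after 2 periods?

4559

(Bands numbered youngest = 1 to oldest = 5.)
Period 1:
Births: 380 × 0.233 = 89 ; 1430 × 0.415 = 593 — total 682
Band 2: 1640 × 0.967 = 1586
Band 3: 380 × 0.963 = 366
Band 4: 1430 × 0.918 = 1313
Band 5: 390 × 0.922 + 940 × 0.409 = 360 + 384 = 744
Population now: 0–19=682, 20–39=1586, 40–59=366, 60–79=1313, 80+=744
Period 2:
Births: 1586 × 0.233 = 370 ; 366 × 0.415 = 152 — total 522
Band 2: 682 × 0.967 = 659
Band 3: 1586 × 0.963 = 1527
Band 4: 366 × 0.918 = 336
Band 5: 1313 × 0.922 + 744 × 0.409 = 1211 + 304 = 1515
Population now: 0–19=522, 20–39=659, 40–59=1527, 60–79=336, 80+=1515
Total after period 2: 522 + 659 + 1527 + 336 + 1515 = 4559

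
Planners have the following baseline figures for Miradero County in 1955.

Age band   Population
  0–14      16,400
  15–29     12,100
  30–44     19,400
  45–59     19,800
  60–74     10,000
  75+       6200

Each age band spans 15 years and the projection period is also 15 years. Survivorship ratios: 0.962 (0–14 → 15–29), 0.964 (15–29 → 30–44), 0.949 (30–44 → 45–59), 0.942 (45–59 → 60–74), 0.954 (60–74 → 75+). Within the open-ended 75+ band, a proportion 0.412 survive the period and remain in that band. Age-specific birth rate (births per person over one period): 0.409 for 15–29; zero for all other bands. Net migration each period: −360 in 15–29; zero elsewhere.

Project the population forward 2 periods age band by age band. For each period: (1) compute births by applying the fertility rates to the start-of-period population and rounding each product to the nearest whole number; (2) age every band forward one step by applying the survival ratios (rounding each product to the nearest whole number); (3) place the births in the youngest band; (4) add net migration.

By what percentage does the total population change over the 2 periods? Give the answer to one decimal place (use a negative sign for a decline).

-8.5

[period 1]
Births: 12100 × 0.409 = 4949
15–29: 16400 × 0.962 = 15777
30–44: 12100 × 0.964 = 11664
45–59: 19400 × 0.949 = 18411
60–74: 19800 × 0.942 = 18652
75+: 10000 × 0.954 + 6200 × 0.412 = 9540 + 2554 = 12094
Net migration: 15–29 − 360 → 15417
Giving 4949 / 15417 / 11664 / 18411 / 18652 / 12094.
[period 2]
Births: 15417 × 0.409 = 6306
15–29: 4949 × 0.962 = 4761
30–44: 15417 × 0.964 = 14862
45–59: 11664 × 0.949 = 11069
60–74: 18411 × 0.942 = 17343
75+: 18652 × 0.954 + 12094 × 0.412 = 17794 + 4983 = 22777
Net migration: 15–29 − 360 → 4401
Giving 6306 / 4401 / 14862 / 11069 / 17343 / 22777.
Total: 83900 → 76758; change = -7142; percentage change = -8.5%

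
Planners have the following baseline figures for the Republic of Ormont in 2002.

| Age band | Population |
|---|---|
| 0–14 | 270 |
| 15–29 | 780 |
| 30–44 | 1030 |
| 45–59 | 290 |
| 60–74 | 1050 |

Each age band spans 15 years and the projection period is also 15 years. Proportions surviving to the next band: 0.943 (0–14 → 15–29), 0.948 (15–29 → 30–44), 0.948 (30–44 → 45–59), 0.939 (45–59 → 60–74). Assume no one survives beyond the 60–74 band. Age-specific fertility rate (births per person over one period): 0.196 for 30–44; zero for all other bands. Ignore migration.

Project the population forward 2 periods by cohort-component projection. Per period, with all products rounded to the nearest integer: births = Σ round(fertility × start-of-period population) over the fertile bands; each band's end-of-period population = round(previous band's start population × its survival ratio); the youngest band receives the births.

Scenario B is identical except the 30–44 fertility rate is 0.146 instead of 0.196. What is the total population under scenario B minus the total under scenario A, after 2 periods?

-86

[period 1]
Births: 1030 × 0.196 = 202
15–29: 270 × 0.943 = 255
30–44: 780 × 0.948 = 739
45–59: 1030 × 0.948 = 976
60–74: 290 × 0.939 = 272
Population now: 0–14=202, 15–29=255, 30–44=739, 45–59=976, 60–74=272
[period 2]
Births: 739 × 0.196 = 145
15–29: 202 × 0.943 = 190
30–44: 255 × 0.948 = 242
45–59: 739 × 0.948 = 701
60–74: 976 × 0.939 = 916
Population now: 0–14=145, 15–29=190, 30–44=242, 45–59=701, 60–74=916
Scenario A total after 2 periods: 2194
Scenario B projection —
[period 1]
Births: 1030 × 0.146 = 150
15–29: 270 × 0.943 = 255
30–44: 780 × 0.948 = 739
45–59: 1030 × 0.948 = 976
60–74: 290 × 0.939 = 272
Population now: 0–14=150, 15–29=255, 30–44=739, 45–59=976, 60–74=272
[period 2]
Births: 739 × 0.146 = 108
15–29: 150 × 0.943 = 141
30–44: 255 × 0.948 = 242
45–59: 739 × 0.948 = 701
60–74: 976 × 0.939 = 916
Population now: 0–14=108, 15–29=141, 30–44=242, 45–59=701, 60–74=916
Scenario B total after 2 periods: 2108
Difference B − A = 2108 − 2194 = -86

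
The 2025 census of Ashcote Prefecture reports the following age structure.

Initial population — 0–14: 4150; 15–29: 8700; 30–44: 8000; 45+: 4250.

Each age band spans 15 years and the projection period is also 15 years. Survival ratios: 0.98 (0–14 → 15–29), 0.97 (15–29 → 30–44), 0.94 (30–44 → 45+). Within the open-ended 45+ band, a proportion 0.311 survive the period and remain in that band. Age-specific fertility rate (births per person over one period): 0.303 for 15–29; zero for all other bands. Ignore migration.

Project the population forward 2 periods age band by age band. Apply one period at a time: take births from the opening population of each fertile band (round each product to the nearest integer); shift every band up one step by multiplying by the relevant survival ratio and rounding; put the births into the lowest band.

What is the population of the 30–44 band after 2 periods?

3945

Let band 1 be 0–14 through band 4 = 45+.
After projecting period 1:
Births: 8700 * 0.303 = 2636
Band 2: 4150 * 0.98 = 4067
Band 3: 8700 * 0.97 = 8439
Band 4: 8000 * 0.94 + 4250 * 0.311 = 7520 + 1322 = 8842
Population now: 0–14=2636, 15–29=4067, 30–44=8439, 45+=8842
After projecting period 2:
Births: 4067 * 0.303 = 1232
Band 2: 2636 * 0.98 = 2583
Band 3: 4067 * 0.97 = 3945
Band 4: 8439 * 0.94 + 8842 * 0.311 = 7933 + 2750 = 10683
Population now: 0–14=1232, 15–29=2583, 30–44=3945, 45+=10683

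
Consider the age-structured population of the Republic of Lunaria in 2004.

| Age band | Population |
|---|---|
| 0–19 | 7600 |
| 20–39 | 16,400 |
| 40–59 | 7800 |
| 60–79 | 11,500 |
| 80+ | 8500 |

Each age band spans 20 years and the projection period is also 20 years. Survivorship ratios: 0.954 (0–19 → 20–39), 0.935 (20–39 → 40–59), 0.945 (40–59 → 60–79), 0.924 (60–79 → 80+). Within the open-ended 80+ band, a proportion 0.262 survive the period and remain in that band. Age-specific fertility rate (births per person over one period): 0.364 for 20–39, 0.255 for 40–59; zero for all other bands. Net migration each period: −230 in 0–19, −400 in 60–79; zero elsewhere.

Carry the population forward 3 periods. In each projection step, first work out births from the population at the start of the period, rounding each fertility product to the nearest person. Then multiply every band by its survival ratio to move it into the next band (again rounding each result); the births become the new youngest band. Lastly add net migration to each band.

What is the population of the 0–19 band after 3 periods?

— Period 1 —
Births: 16400 × 0.364 = 5970, 7800 × 0.255 = 1989 ⇒ total 7959
20–39: 7600 × 0.954 = 7250
40–59: 16400 × 0.935 = 15334
60–79: 7800 × 0.945 = 7371
80+: 11500 × 0.924 + 8500 × 0.262 = 10626 + 2227 = 12853
Net migration: 0–19 − 230 → 7729; 60–79 − 400 → 6971
End of period: [7729, 7250, 15334, 6971, 12853]
— Period 2 —
Births: 7250 × 0.364 = 2639, 15334 × 0.255 = 3910 ⇒ total 6549
20–39: 7729 × 0.954 = 7373
40–59: 7250 × 0.935 = 6779
60–79: 15334 × 0.945 = 14491
80+: 6971 × 0.924 + 12853 × 0.262 = 6441 + 3367 = 9808
Net migration: 0–19 − 230 → 6319; 60–79 − 400 → 14091
End of period: [6319, 7373, 6779, 14091, 9808]
— Period 3 —
Births: 7373 × 0.364 = 2684, 6779 × 0.255 = 1729 ⇒ total 4413
20–39: 6319 × 0.954 = 6028
40–59: 7373 × 0.935 = 6894
60–79: 6779 × 0.945 = 6406
80+: 14091 × 0.924 + 9808 × 0.262 = 13020 + 2570 = 15590
Net migration: 0–19 − 230 → 4183; 60–79 − 400 → 6006
End of period: [4183, 6028, 6894, 6006, 15590]

4183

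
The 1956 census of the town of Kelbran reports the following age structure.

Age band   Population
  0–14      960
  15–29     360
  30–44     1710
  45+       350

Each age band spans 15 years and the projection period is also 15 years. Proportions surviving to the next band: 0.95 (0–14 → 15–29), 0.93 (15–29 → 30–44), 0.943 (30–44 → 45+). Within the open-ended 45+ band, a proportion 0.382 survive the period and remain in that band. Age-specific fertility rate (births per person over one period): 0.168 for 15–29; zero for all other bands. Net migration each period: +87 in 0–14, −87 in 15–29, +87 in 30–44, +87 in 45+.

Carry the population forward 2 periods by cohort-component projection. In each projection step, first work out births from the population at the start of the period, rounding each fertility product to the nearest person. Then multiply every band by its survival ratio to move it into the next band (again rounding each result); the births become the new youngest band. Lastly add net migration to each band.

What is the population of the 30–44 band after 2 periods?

854

Call the bands 1 to 4, youngest first.
[period 1]
Births: 360 * 0.168 = 60
Band 2: 960 * 0.95 = 912
Band 3: 360 * 0.93 = 335
Band 4: 1710 * 0.943 + 350 * 0.382 = 1613 + 134 = 1747
Net migration: Band 1 + 87 → 147; Band 2 − 87 → 825; Band 3 + 87 → 422; Band 4 + 87 → 1834
→ [147, 825, 422, 1834]
[period 2]
Births: 825 * 0.168 = 139
Band 2: 147 * 0.95 = 140
Band 3: 825 * 0.93 = 767
Band 4: 422 * 0.943 + 1834 * 0.382 = 398 + 701 = 1099
Net migration: Band 1 + 87 → 226; Band 2 − 87 → 53; Band 3 + 87 → 854; Band 4 + 87 → 1186
→ [226, 53, 854, 1186]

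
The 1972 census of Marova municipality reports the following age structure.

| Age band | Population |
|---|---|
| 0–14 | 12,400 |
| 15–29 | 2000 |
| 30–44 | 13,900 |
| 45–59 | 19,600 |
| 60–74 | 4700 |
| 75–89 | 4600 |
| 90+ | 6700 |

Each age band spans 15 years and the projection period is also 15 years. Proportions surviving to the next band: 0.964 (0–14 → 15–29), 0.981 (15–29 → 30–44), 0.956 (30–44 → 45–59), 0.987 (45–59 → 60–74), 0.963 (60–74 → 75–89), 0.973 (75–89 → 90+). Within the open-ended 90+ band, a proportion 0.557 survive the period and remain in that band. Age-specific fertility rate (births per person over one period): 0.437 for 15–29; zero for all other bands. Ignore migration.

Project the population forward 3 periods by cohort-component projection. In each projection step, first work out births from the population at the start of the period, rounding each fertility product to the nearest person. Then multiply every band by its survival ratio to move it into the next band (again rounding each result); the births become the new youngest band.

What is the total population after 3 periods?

Let band 1 be 0–14 through band 7 = 90+.
— Period 1 —
Births: 2000 × 0.437 = 874
Band 2: 12400 × 0.964 = 11954
Band 3: 2000 × 0.981 = 1962
Band 4: 13900 × 0.956 = 13288
Band 5: 19600 × 0.987 = 19345
Band 6: 4700 × 0.963 = 4526
Band 7: 4600 × 0.973 + 6700 × 0.557 = 4476 + 3732 = 8208
Giving 874 / 11954 / 1962 / 13288 / 19345 / 4526 / 8208.
— Period 2 —
Births: 11954 × 0.437 = 5224
Band 2: 874 × 0.964 = 843
Band 3: 11954 × 0.981 = 11727
Band 4: 1962 × 0.956 = 1876
Band 5: 13288 × 0.987 = 13115
Band 6: 19345 × 0.963 = 18629
Band 7: 4526 × 0.973 + 8208 × 0.557 = 4404 + 4572 = 8976
Giving 5224 / 843 / 11727 / 1876 / 13115 / 18629 / 8976.
— Period 3 —
Births: 843 × 0.437 = 368
Band 2: 5224 × 0.964 = 5036
Band 3: 843 × 0.981 = 827
Band 4: 11727 × 0.956 = 11211
Band 5: 1876 × 0.987 = 1852
Band 6: 13115 × 0.963 = 12630
Band 7: 18629 × 0.973 + 8976 × 0.557 = 18126 + 5000 = 23126
Giving 368 / 5036 / 827 / 11211 / 1852 / 12630 / 23126.
Total after period 3: 368 + 5036 + 827 + 11211 + 1852 + 12630 + 23126 = 55050

55050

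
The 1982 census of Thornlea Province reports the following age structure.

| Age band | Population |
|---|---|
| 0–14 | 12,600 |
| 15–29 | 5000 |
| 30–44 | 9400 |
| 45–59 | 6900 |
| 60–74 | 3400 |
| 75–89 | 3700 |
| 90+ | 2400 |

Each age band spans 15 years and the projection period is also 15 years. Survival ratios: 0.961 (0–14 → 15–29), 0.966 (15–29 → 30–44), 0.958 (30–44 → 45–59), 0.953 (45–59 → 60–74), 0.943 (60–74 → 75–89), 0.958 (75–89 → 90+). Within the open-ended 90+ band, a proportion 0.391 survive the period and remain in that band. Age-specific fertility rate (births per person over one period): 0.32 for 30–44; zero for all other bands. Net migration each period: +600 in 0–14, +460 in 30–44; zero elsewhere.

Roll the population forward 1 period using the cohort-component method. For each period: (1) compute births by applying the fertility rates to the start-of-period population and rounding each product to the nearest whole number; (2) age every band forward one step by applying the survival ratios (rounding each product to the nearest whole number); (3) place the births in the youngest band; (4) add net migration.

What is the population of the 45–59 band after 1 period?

— Period 1 —
Births: 9400 × 0.32 = 3008
15–29: 12600 × 0.961 = 12109
30–44: 5000 × 0.966 = 4830
45–59: 9400 × 0.958 = 9005
60–74: 6900 × 0.953 = 6576
75–89: 3400 × 0.943 = 3206
90+: 3700 × 0.958 + 2400 × 0.391 = 3545 + 938 = 4483
Net migration: 0–14 + 600 → 3608; 30–44 + 460 → 5290
→ [3608, 12109, 5290, 9005, 6576, 3206, 4483]

9005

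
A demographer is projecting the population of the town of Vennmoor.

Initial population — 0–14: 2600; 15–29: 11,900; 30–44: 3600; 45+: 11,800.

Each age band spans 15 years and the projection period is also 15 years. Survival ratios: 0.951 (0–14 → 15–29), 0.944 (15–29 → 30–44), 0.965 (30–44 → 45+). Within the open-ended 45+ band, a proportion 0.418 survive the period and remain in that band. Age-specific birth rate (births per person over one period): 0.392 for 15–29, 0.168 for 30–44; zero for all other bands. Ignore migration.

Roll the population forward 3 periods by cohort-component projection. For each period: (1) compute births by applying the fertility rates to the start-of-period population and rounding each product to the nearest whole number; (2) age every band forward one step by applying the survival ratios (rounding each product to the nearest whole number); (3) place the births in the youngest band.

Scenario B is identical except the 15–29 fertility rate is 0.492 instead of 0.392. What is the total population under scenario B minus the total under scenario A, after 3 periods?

Period 1:
Births: 11900 * 0.392 = 4665, 3600 * 0.168 = 605 → 5270
15–29: 2600 * 0.951 = 2473
30–44: 11900 * 0.944 = 11234
45+: 3600 * 0.965 + 11800 * 0.418 = 3474 + 4932 = 8406
Population now: 0–14=5270, 15–29=2473, 30–44=11234, 45+=8406
Period 2:
Births: 2473 * 0.392 = 969, 11234 * 0.168 = 1887 → 2856
15–29: 5270 * 0.951 = 5012
30–44: 2473 * 0.944 = 2335
45+: 11234 * 0.965 + 8406 * 0.418 = 10841 + 3514 = 14355
Population now: 0–14=2856, 15–29=5012, 30–44=2335, 45+=14355
Period 3:
Births: 5012 * 0.392 = 1965, 2335 * 0.168 = 392 → 2357
15–29: 2856 * 0.951 = 2716
30–44: 5012 * 0.944 = 4731
45+: 2335 * 0.965 + 14355 * 0.418 = 2253 + 6000 = 8253
Population now: 0–14=2357, 15–29=2716, 30–44=4731, 45+=8253
Scenario A total after 3 periods: 18057
Scenario B projection —
Period 1:
Births: 11900 * 0.492 = 5855, 3600 * 0.168 = 605 → 6460
15–29: 2600 * 0.951 = 2473
30–44: 11900 * 0.944 = 11234
45+: 3600 * 0.965 + 11800 * 0.418 = 3474 + 4932 = 8406
Population now: 0–14=6460, 15–29=2473, 30–44=11234, 45+=8406
Period 2:
Births: 2473 * 0.492 = 1217, 11234 * 0.168 = 1887 → 3104
15–29: 6460 * 0.951 = 6143
30–44: 2473 * 0.944 = 2335
45+: 11234 * 0.965 + 8406 * 0.418 = 10841 + 3514 = 14355
Population now: 0–14=3104, 15–29=6143, 30–44=2335, 45+=14355
Period 3:
Births: 6143 * 0.492 = 3022, 2335 * 0.168 = 392 → 3414
15–29: 3104 * 0.951 = 2952
30–44: 6143 * 0.944 = 5799
45+: 2335 * 0.965 + 14355 * 0.418 = 2253 + 6000 = 8253
Population now: 0–14=3414, 15–29=2952, 30–44=5799, 45+=8253
Scenario B total after 3 periods: 20418
Difference B − A = 20418 − 18057 = 2361

2361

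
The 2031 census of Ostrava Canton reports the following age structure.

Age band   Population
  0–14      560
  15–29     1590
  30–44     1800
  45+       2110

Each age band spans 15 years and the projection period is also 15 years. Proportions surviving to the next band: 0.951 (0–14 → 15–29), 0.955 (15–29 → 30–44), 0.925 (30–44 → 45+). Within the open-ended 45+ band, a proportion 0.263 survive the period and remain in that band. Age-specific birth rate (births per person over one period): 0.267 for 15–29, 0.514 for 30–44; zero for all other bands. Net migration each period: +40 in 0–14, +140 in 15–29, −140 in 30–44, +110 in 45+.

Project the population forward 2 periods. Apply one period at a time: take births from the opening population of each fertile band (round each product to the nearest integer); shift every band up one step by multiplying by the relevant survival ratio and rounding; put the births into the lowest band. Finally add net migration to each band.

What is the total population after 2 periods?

Let group 1 be 0–14 through group 4 = 45+.
[period 1]
Births: 1590 × 0.267 = 425  |  1800 × 0.514 = 925 — total 1350
Group 2: 560 × 0.951 = 533
Group 3: 1590 × 0.955 = 1518
Group 4: 1800 × 0.925 + 2110 × 0.263 = 1665 + 555 = 2220
Net migration: Group 1 + 40 → 1390; Group 2 + 140 → 673; Group 3 − 140 → 1378; Group 4 + 110 → 2330
Giving 1390 / 673 / 1378 / 2330.
[period 2]
Births: 673 × 0.267 = 180  |  1378 × 0.514 = 708 — total 888
Group 2: 1390 × 0.951 = 1322
Group 3: 673 × 0.955 = 643
Group 4: 1378 × 0.925 + 2330 × 0.263 = 1275 + 613 = 1888
Net migration: Group 1 + 40 → 928; Group 2 + 140 → 1462; Group 3 − 140 → 503; Group 4 + 110 → 1998
Giving 928 / 1462 / 503 / 1998.
Total after period 2: 928 + 1462 + 503 + 1998 = 4891

4891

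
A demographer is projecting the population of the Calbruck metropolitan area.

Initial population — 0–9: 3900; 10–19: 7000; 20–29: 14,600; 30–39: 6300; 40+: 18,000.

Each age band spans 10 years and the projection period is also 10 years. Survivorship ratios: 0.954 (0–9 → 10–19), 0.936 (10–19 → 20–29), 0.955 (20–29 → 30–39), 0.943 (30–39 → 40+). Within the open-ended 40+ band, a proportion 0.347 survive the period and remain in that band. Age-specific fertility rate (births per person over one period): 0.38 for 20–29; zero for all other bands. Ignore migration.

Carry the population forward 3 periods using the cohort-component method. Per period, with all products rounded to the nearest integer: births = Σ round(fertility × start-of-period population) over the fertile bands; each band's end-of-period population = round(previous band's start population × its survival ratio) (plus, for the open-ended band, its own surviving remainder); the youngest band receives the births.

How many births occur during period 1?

5548

After projecting period 1:
Births: 14600 × 0.38 = 5548
10–19: 3900 × 0.954 = 3721
20–29: 7000 × 0.936 = 6552
30–39: 14600 × 0.955 = 13943
40+: 6300 × 0.943 + 18000 × 0.347 = 5941 + 6246 = 12187
Giving 5548 / 3721 / 6552 / 13943 / 12187.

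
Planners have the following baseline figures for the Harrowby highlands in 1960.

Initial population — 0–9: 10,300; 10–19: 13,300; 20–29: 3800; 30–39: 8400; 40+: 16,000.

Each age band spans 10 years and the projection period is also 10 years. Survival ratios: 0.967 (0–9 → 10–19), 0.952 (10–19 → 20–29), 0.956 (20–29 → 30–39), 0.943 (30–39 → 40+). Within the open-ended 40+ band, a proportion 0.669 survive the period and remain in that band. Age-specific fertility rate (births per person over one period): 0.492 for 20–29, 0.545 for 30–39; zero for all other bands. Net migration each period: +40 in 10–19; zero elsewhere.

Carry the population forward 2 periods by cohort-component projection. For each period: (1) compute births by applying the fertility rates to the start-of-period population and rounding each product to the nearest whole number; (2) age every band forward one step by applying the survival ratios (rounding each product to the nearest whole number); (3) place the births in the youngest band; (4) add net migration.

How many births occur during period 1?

— Period 1 —
Births: 3800 × 0.492 = 1870, 8400 × 0.545 = 4578 → total 6448
10–19: 10300 × 0.967 = 9960
20–29: 13300 × 0.952 = 12662
30–39: 3800 × 0.956 = 3633
40+: 8400 × 0.943 + 16000 × 0.669 = 7921 + 10704 = 18625
Net migration: 10–19 + 40 → 10000
→ [6448, 10000, 12662, 3633, 18625]

6448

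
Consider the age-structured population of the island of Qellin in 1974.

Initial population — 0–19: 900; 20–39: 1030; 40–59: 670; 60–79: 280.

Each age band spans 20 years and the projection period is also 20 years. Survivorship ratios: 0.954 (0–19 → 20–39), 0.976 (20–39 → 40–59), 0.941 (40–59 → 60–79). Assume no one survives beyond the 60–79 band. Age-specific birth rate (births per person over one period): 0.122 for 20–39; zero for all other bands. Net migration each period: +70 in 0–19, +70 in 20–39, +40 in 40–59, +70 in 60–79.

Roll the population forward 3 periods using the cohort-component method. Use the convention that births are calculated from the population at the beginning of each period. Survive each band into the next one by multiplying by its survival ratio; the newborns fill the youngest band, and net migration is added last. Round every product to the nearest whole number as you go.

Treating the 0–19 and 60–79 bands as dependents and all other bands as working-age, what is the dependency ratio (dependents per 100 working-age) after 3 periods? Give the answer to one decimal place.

198.1

After projecting period 1:
Births: 1030 × 0.122 = 126
20–39: 900 × 0.954 = 859
40–59: 1030 × 0.976 = 1005
60–79: 670 × 0.941 = 630
Net migration: 0–19 + 70 → 196; 20–39 + 70 → 929; 40–59 + 40 → 1045; 60–79 + 70 → 700
→ [196, 929, 1045, 700]
After projecting period 2:
Births: 929 × 0.122 = 113
20–39: 196 × 0.954 = 187
40–59: 929 × 0.976 = 907
60–79: 1045 × 0.941 = 983
Net migration: 0–19 + 70 → 183; 20–39 + 70 → 257; 40–59 + 40 → 947; 60–79 + 70 → 1053
→ [183, 257, 947, 1053]
After projecting period 3:
Births: 257 × 0.122 = 31
20–39: 183 × 0.954 = 175
40–59: 257 × 0.976 = 251
60–79: 947 × 0.941 = 891
Net migration: 0–19 + 70 → 101; 20–39 + 70 → 245; 40–59 + 40 → 291; 60–79 + 70 → 961
→ [101, 245, 291, 961]
Dependents (band 0–19 + band 60–79) = 101 + 961 = 1062; working-age = 536; ratio = 1062/536 × 100 = 198.1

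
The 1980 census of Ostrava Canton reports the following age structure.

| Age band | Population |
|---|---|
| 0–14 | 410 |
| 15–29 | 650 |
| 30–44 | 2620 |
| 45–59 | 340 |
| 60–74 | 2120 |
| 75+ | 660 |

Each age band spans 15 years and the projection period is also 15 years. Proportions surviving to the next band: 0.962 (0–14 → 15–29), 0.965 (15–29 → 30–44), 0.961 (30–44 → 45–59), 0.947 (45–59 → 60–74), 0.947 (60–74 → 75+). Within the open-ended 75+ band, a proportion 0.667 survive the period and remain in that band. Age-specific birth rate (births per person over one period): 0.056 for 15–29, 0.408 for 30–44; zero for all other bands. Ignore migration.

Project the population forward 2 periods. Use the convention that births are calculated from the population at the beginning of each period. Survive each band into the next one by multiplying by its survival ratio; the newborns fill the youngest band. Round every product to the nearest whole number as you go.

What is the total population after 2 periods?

Call the bands 1 to 6, youngest first.
Period 1.
Births: 650 * 0.056 = 36, 2620 * 0.408 = 1069 → total 1105
Band 2: 410 * 0.962 = 394
Band 3: 650 * 0.965 = 627
Band 4: 2620 * 0.961 = 2518
Band 5: 340 * 0.947 = 322
Band 6: 2120 * 0.947 + 660 * 0.667 = 2008 + 440 = 2448
End of period: [1105, 394, 627, 2518, 322, 2448]
Period 2.
Births: 394 * 0.056 = 22, 627 * 0.408 = 256 → total 278
Band 2: 1105 * 0.962 = 1063
Band 3: 394 * 0.965 = 380
Band 4: 627 * 0.961 = 603
Band 5: 2518 * 0.947 = 2385
Band 6: 322 * 0.947 + 2448 * 0.667 = 305 + 1633 = 1938
End of period: [278, 1063, 380, 603, 2385, 1938]
Total after period 2: 278 + 1063 + 380 + 603 + 2385 + 1938 = 6647

6647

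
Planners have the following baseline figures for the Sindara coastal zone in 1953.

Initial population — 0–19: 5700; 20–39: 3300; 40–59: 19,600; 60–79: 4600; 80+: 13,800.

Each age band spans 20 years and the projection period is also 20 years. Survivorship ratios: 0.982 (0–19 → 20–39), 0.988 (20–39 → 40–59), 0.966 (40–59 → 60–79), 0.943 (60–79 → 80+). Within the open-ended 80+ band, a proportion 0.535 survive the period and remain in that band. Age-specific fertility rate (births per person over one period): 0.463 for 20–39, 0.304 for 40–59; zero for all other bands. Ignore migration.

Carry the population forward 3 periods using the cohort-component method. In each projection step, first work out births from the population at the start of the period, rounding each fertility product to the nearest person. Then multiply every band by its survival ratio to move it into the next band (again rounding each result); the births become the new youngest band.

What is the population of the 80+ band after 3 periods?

(Bands numbered youngest = 1 to oldest = 5.)
— Period 1 —
Births: 3300 * 0.463 = 1528  |  19600 * 0.304 = 5958 → 7486
Band 2: 5700 * 0.982 = 5597
Band 3: 3300 * 0.988 = 3260
Band 4: 19600 * 0.966 = 18934
Band 5: 4600 * 0.943 + 13800 * 0.535 = 4338 + 7383 = 11721
→ [7486, 5597, 3260, 18934, 11721]
— Period 2 —
Births: 5597 * 0.463 = 2591  |  3260 * 0.304 = 991 → 3582
Band 2: 7486 * 0.982 = 7351
Band 3: 5597 * 0.988 = 5530
Band 4: 3260 * 0.966 = 3149
Band 5: 18934 * 0.943 + 11721 * 0.535 = 17855 + 6271 = 24126
→ [3582, 7351, 5530, 3149, 24126]
— Period 3 —
Births: 7351 * 0.463 = 3404  |  5530 * 0.304 = 1681 → 5085
Band 2: 3582 * 0.982 = 3518
Band 3: 7351 * 0.988 = 7263
Band 4: 5530 * 0.966 = 5342
Band 5: 3149 * 0.943 + 24126 * 0.535 = 2970 + 12907 = 15877
→ [5085, 3518, 7263, 5342, 15877]

15877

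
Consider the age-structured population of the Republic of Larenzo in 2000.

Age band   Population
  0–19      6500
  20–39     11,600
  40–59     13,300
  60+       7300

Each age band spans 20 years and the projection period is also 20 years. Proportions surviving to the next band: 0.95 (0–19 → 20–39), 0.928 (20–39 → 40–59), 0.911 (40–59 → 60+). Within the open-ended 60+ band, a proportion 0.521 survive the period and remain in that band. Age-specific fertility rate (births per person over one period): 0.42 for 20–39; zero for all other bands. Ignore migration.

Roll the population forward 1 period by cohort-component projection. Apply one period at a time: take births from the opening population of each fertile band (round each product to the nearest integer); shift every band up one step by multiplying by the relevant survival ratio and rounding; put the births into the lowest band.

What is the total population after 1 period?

37731

Call the bands 1 to 4, youngest first.
Period 1.
Births: 11600 × 0.42 = 4872
Band 2: 6500 × 0.95 = 6175
Band 3: 11600 × 0.928 = 10765
Band 4: 13300 × 0.911 + 7300 × 0.521 = 12116 + 3803 = 15919
End of period: [4872, 6175, 10765, 15919]
Total after period 1: 4872 + 6175 + 10765 + 15919 = 37731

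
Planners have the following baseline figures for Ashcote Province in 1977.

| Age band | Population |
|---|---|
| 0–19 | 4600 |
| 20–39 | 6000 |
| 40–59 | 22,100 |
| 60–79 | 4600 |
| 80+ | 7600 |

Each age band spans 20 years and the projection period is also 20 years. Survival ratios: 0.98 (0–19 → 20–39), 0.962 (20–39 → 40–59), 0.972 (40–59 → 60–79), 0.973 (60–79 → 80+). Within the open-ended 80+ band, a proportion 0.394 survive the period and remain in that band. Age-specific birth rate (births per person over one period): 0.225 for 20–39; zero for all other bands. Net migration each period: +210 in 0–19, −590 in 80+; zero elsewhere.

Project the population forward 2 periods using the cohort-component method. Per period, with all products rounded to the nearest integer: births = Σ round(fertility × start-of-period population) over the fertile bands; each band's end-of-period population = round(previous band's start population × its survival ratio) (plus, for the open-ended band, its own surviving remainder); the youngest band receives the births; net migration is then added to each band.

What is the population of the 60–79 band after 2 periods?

5610

Numbering the groups 1..5 from youngest to oldest:
After projecting period 1:
Births: 6000 * 0.225 = 1350
Group 2: 4600 * 0.98 = 4508
Group 3: 6000 * 0.962 = 5772
Group 4: 22100 * 0.972 = 21481
Group 5: 4600 * 0.973 + 7600 * 0.394 = 4476 + 2994 = 7470
Net migration: Group 1 + 210 → 1560; Group 5 − 590 → 6880
Population now: 0–19=1560, 20–39=4508, 40–59=5772, 60–79=21481, 80+=6880
After projecting period 2:
Births: 4508 * 0.225 = 1014
Group 2: 1560 * 0.98 = 1529
Group 3: 4508 * 0.962 = 4337
Group 4: 5772 * 0.972 = 5610
Group 5: 21481 * 0.973 + 6880 * 0.394 = 20901 + 2711 = 23612
Net migration: Group 1 + 210 → 1224; Group 5 − 590 → 23022
Population now: 0–19=1224, 20–39=1529, 40–59=4337, 60–79=5610, 80+=23022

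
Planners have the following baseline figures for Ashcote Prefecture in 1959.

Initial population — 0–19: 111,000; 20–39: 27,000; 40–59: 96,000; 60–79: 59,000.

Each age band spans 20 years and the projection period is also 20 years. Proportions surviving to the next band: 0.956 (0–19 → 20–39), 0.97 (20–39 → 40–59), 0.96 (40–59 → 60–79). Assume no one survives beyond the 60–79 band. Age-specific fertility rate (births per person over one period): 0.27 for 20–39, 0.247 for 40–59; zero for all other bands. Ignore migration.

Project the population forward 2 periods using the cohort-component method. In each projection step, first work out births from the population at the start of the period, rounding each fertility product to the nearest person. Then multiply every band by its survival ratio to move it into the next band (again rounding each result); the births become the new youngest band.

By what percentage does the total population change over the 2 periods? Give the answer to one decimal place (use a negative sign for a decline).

-34.2

— Period 1 —
Births: 27000 * 0.27 = 7290  |  96000 * 0.247 = 23712 → 31002
20–39: 111000 * 0.956 = 106116
40–59: 27000 * 0.97 = 26190
60–79: 96000 * 0.96 = 92160
Population now: 0–19=31002, 20–39=106116, 40–59=26190, 60–79=92160
— Period 2 —
Births: 106116 * 0.27 = 28651  |  26190 * 0.247 = 6469 → 35120
20–39: 31002 * 0.956 = 29638
40–59: 106116 * 0.97 = 102933
60–79: 26190 * 0.96 = 25142
Population now: 0–19=35120, 20–39=29638, 40–59=102933, 60–79=25142
Total: 293000 → 192833; change = -100167; percentage change = -34.2%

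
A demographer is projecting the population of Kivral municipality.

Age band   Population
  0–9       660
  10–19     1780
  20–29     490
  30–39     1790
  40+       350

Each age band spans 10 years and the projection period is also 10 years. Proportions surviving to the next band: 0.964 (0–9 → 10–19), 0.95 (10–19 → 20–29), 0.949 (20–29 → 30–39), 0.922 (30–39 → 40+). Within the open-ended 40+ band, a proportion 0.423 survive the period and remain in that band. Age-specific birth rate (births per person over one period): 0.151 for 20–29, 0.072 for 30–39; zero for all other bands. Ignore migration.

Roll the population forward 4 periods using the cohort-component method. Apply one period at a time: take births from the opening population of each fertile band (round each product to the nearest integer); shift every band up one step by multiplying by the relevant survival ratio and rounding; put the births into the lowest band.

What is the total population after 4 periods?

2077

After projecting period 1:
Births: 490 × 0.151 = 74 ; 1790 × 0.072 = 129 → total 203
10–19: 660 × 0.964 = 636
20–29: 1780 × 0.95 = 1691
30–39: 490 × 0.949 = 465
40+: 1790 × 0.922 + 350 × 0.423 = 1650 + 148 = 1798
Population now: 0–9=203, 10–19=636, 20–29=1691, 30–39=465, 40+=1798
After projecting period 2:
Births: 1691 × 0.151 = 255 ; 465 × 0.072 = 33 → total 288
10–19: 203 × 0.964 = 196
20–29: 636 × 0.95 = 604
30–39: 1691 × 0.949 = 1605
40+: 465 × 0.922 + 1798 × 0.423 = 429 + 761 = 1190
Population now: 0–9=288, 10–19=196, 20–29=604, 30–39=1605, 40+=1190
After projecting period 3:
Births: 604 × 0.151 = 91 ; 1605 × 0.072 = 116 → total 207
10–19: 288 × 0.964 = 278
20–29: 196 × 0.95 = 186
30–39: 604 × 0.949 = 573
40+: 1605 × 0.922 + 1190 × 0.423 = 1480 + 503 = 1983
Population now: 0–9=207, 10–19=278, 20–29=186, 30–39=573, 40+=1983
After projecting period 4:
Births: 186 × 0.151 = 28 ; 573 × 0.072 = 41 → total 69
10–19: 207 × 0.964 = 200
20–29: 278 × 0.95 = 264
30–39: 186 × 0.949 = 177
40+: 573 × 0.922 + 1983 × 0.423 = 528 + 839 = 1367
Population now: 0–9=69, 10–19=200, 20–29=264, 30–39=177, 40+=1367
Total after period 4: 69 + 200 + 264 + 177 + 1367 = 2077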